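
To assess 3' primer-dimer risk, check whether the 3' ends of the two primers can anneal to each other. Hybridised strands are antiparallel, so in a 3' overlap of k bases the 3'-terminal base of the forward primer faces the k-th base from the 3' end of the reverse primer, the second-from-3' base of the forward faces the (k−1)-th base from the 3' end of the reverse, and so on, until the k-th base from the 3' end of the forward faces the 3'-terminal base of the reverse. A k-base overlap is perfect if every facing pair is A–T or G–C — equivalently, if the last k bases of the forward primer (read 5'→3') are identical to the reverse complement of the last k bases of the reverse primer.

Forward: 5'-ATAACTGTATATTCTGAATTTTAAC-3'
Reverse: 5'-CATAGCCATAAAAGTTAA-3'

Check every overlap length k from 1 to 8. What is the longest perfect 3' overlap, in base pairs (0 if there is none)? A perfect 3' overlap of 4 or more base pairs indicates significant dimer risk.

Longest perfect overlap: 5 complementary base pairs; significant dimer risk (threshold 4).

Last 8 bases (5'→3') — forward …ATTTTAAC, reverse …AAAGTTAA.
Reverse complement of the reverse primer's last 8 bases: TTAACTTT; its first k bases are the reverse complement of the reverse primer's last k bases, so a perfect k-base overlap needs the forward primer's last k bases to equal them.
Comparing (forward last k vs required): k=1: C vs T ✗; k=2: AC vs TT ✗; k=3: AAC vs TTA ✗; k=4: TAAC vs TTAA ✗; k=5: TTAAC vs TTAAC ✓; k=6: TTTAAC vs TTAACT ✗; k=7: TTTTAAC vs TTAACTT ✗; k=8: ATTTTAAC vs TTAACTTT ✗.
Only k = 5 is perfect, so the longest perfect 3' overlap is 5.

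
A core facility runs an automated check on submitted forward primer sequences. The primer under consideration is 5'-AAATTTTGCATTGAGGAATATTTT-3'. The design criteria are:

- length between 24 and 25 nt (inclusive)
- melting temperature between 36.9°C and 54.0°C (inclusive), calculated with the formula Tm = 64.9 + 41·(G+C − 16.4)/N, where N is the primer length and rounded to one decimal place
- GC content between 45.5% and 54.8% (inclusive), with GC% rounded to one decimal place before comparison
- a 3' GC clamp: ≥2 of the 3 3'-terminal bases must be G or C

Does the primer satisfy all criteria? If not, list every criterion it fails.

Base counts: A=8, T=11, G=4, C=1 (length 24).
length: length 24 ✓
Tm: Tm = 64.9 + 41·(5 − 16.4)/24 = 45.4°C ✓
GC content: GC 5/24 = 20.8%, outside 45.5–54.8% ✗
GC clamp: 3' end TTT has 0 G/C, need ≥2 ✗

Fails: GC content, GC clamp.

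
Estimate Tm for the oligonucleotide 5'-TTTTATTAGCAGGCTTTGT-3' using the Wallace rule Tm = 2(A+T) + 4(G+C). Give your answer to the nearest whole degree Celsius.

50°C

Base counts: A=3, T=10, G=4, C=2 (length 19).
Tm = 2·(3+10) + 4·(4+2) = 2·13 + 4·6 = 26 + 24 = 50°C.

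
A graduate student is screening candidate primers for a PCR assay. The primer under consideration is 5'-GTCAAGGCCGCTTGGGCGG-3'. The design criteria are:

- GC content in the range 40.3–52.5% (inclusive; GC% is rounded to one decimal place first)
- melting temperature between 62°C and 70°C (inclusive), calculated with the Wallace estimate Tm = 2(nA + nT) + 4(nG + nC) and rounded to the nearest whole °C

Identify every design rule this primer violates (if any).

Base counts: A=2, T=3, G=9, C=5 (length 19).
GC content: GC 14/19 = 73.7%, outside 40.3–52.5% ✗
Tm: Tm = 2·5 + 4·14 = 66°C ✓

Fails: GC content.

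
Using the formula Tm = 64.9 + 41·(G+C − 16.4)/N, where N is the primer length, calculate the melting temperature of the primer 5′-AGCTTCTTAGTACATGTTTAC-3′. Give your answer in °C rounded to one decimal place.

46.5°C

Base counts: A=5, T=9, G=3, C=4; G+C = 7, N = 21.
Tm = 64.9 + 41·(7 − 16.4)/21 = 64.9 + -385.40/21 = 46.5°C.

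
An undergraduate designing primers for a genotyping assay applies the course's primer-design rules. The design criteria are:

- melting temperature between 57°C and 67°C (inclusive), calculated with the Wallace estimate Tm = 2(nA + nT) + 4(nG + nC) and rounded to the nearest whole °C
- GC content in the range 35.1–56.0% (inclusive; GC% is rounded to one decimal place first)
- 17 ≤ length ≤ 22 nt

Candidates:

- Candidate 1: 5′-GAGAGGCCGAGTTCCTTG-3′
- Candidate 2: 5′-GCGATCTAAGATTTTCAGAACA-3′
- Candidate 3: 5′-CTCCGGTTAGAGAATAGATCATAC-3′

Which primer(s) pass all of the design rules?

Candidate 2 only.

Candidate 1 (18 nt, A=3 T=4 G=7 C=4): Tm = 2·7 + 4·11 = 58°C ✓; GC 11/18 = 61.1%, outside 35.1–56.0% ✗; length 18 ✓ — fails.
Candidate 2 (22 nt, A=8 T=6 G=4 C=4): Tm = 2·14 + 4·8 = 60°C ✓; GC 8/22 = 36.4% ✓; length 22 ✓ — passes.
Candidate 3 (24 nt, A=8 T=6 G=5 C=5): Tm = 2·14 + 4·10 = 68°C, outside 57–67°C ✗; GC 10/24 = 41.7% ✓; length 24, outside 17–22 ✗ — fails.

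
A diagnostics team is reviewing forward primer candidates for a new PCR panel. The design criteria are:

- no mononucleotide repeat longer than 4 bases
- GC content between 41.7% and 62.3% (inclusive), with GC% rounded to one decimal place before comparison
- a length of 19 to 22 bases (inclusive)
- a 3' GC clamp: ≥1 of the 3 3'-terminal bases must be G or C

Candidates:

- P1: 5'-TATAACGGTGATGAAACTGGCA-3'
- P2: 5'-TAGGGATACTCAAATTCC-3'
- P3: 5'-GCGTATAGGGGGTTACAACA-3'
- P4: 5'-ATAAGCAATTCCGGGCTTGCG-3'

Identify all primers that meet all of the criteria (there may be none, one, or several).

P4 only.

P1 (22 nt, A=8 T=5 G=6 C=3): longest run = 3 ✓; GC 9/22 = 40.9%, outside 41.7–62.3% ✗; length 22 ✓; 3' end GCA has 2 G/C ✓ — fails.
P2 (18 nt, A=6 T=5 G=3 C=4): longest run = 3 ✓; GC 7/18 = 38.9%, outside 41.7–62.3% ✗; length 18, outside 19–22 ✗; 3' end TCC has 2 G/C ✓ — fails.
P3 (20 nt, A=6 T=4 G=7 C=3): longest run = 5, exceeds 4 ✗; GC 10/20 = 50.0% ✓; length 20 ✓; 3' end ACA has 1 G/C ✓ — fails.
P4 (21 nt, A=5 T=5 G=6 C=5): longest run = 3 ✓; GC 11/21 = 52.4% ✓; length 21 ✓; 3' end GCG has 3 G/C ✓ — passes.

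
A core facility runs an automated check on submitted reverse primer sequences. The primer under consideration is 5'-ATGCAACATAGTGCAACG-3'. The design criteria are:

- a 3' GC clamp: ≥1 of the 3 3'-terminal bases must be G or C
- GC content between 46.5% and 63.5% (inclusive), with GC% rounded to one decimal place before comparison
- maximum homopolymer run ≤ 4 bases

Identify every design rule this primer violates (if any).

Base counts: A=7, T=3, G=4, C=4 (length 18).
GC clamp: 3' end ACG has 2 G/C ✓
GC content: GC 8/18 = 44.4%, outside 46.5–63.5% ✗
homopolymer run: longest run = 2 ✓

Fails: GC content.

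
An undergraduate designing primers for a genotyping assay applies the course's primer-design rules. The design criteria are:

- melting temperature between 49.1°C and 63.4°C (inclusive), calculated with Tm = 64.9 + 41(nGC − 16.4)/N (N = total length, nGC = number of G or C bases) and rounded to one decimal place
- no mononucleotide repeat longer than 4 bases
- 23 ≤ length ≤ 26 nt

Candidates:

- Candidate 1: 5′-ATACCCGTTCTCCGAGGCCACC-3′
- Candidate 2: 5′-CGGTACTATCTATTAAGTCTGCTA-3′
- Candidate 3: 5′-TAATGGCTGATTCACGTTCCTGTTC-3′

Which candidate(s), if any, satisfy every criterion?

Candidate 1 (22 nt, A=4 T=4 G=4 C=10): Tm = 64.9 + 41·(14 − 16.4)/22 = 60.4°C ✓; longest run = 3 ✓; length 22, outside 23–26 ✗ — fails.
Candidate 2 (24 nt, A=6 T=9 G=4 C=5): Tm = 64.9 + 41·(9 − 16.4)/24 = 52.3°C ✓; longest run = 2 ✓; length 24 ✓ — passes.
Candidate 3 (25 nt, A=4 T=10 G=5 C=6): Tm = 64.9 + 41·(11 − 16.4)/25 = 56.0°C ✓; longest run = 2 ✓; length 25 ✓ — passes.

Candidate 2 and Candidate 3.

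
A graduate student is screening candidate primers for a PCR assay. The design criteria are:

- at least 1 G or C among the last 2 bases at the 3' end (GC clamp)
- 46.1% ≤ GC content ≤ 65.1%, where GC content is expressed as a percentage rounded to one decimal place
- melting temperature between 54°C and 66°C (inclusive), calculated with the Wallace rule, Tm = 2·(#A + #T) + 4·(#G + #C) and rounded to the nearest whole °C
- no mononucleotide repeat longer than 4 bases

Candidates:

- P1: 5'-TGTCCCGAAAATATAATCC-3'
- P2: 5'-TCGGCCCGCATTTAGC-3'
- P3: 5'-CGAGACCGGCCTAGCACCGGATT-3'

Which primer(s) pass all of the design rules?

P1 (19 nt, A=7 T=5 G=2 C=5): 3' end CC has 2 G/C ✓; GC 7/19 = 36.8%, outside 46.1–65.1% ✗; Tm = 2·12 + 4·7 = 52°C, outside 54–66°C ✗; longest run = 4 ✓ — fails.
P2 (16 nt, A=2 T=4 G=4 C=6): 3' end GC has 2 G/C ✓; GC 10/16 = 62.5% ✓; Tm = 2·6 + 4·10 = 52°C, outside 54–66°C ✗; longest run = 3 ✓ — fails.
P3 (23 nt, A=5 T=3 G=7 C=8): 3' end TT has 0 G/C, need ≥1 ✗; GC 15/23 = 65.2%, outside 46.1–65.1% ✗; Tm = 2·8 + 4·15 = 76°C, outside 54–66°C ✗; longest run = 2 ✓ — fails.

None of the candidates satisfy all criteria.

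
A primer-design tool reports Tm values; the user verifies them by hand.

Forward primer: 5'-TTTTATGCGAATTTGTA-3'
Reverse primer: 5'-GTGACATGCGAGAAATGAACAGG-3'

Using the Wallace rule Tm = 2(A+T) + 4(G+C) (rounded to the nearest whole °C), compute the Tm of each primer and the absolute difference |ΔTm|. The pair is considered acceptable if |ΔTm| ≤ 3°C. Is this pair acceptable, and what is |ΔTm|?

|ΔTm| = 26°C; the pair is not acceptable.

Forward: A=4 T=9 G=3 C=1 → Tm = 2·13 + 4·4 = 42°C.
Reverse: A=9 T=3 G=8 C=3 → Tm = 2·12 + 4·11 = 68°C.
|ΔTm| = |42 − 68| = 26°C, > 3°C.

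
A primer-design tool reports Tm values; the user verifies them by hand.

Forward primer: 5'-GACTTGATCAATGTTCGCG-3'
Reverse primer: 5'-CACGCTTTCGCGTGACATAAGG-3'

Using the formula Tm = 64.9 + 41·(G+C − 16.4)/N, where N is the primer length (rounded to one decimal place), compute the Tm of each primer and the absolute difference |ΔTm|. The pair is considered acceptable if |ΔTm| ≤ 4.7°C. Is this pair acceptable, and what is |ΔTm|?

Forward: G+C = 9, N = 19 → Tm = 64.9 + 41·(9 − 16.4)/19 = 48.9°C.
Reverse: G+C = 12, N = 22 → Tm = 64.9 + 41·(12 − 16.4)/22 = 56.7°C.
|ΔTm| = |48.9 − 56.7| = 7.8°C, > 4.7°C.

|ΔTm| = 7.8°C; the pair is not acceptable.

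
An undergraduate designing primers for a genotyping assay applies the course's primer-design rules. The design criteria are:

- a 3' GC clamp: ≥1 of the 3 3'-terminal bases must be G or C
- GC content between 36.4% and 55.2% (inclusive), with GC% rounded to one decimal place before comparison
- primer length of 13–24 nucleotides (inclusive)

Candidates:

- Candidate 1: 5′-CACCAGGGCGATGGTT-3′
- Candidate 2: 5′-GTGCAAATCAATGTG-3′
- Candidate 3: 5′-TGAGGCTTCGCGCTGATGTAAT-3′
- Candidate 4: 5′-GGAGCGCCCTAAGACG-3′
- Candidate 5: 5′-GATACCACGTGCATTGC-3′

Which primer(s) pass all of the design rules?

Candidate 1 (16 nt, A=3 T=3 G=6 C=4): 3' end GTT has 1 G/C ✓; GC 10/16 = 62.5%, outside 36.4–55.2% ✗; length 16 ✓ — fails.
Candidate 2 (15 nt, A=5 T=4 G=4 C=2): 3' end GTG has 2 G/C ✓; GC 6/15 = 40.0% ✓; length 15 ✓ — passes.
Candidate 3 (22 nt, A=4 T=7 G=7 C=4): 3' end AAT has 0 G/C, need ≥1 ✗; GC 11/22 = 50.0% ✓; length 22 ✓ — fails.
Candidate 4 (16 nt, A=4 T=1 G=6 C=5): 3' end ACG has 2 G/C ✓; GC 11/16 = 68.8%, outside 36.4–55.2% ✗; length 16 ✓ — fails.
Candidate 5 (17 nt, A=4 T=4 G=4 C=5): 3' end TGC has 2 G/C ✓; GC 9/17 = 52.9% ✓; length 17 ✓ — passes.

Candidate 2 and Candidate 5.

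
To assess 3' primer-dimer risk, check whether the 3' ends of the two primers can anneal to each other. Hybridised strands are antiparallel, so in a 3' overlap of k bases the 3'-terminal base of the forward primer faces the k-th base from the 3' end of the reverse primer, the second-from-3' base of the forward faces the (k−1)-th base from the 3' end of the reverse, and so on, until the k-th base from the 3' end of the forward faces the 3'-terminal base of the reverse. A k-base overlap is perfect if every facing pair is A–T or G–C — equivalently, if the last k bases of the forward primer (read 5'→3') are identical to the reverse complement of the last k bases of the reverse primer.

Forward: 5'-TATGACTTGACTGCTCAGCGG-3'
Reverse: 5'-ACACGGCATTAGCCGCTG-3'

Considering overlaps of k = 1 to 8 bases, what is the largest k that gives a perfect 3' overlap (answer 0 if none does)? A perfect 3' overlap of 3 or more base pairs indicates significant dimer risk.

Last 8 bases (5'→3') — forward …CTCAGCGG, reverse …AGCCGCTG.
Reverse complement of the reverse primer's last 8 bases: CAGCGGCT; its first k bases are the reverse complement of the reverse primer's last k bases, so a perfect k-base overlap needs the forward primer's last k bases to equal them.
Comparing (forward last k vs required): k=1: G vs C ✗; k=2: GG vs CA ✗; k=3: CGG vs CAG ✗; k=4: GCGG vs CAGC ✗; k=5: AGCGG vs CAGCG ✗; k=6: CAGCGG vs CAGCGG ✓; k=7: TCAGCGG vs CAGCGGC ✗; k=8: CTCAGCGG vs CAGCGGCT ✗.
Only k = 6 is perfect, so the longest perfect 3' overlap is 6.

Longest perfect overlap: 6 complementary base pairs; significant dimer risk (threshold 3).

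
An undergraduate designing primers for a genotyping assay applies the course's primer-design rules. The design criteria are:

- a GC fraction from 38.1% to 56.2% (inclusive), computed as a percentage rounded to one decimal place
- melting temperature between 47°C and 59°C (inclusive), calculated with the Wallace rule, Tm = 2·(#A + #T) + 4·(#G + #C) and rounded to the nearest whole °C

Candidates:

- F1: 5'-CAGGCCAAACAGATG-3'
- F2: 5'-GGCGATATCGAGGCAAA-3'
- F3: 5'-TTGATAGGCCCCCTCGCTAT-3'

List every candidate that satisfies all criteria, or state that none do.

F2 only.

F1 (15 nt, A=6 T=1 G=4 C=4): GC 8/15 = 53.3% ✓; Tm = 2·7 + 4·8 = 46°C, outside 47–59°C ✗ — fails.
F2 (17 nt, A=6 T=2 G=6 C=3): GC 9/17 = 52.9% ✓; Tm = 2·8 + 4·9 = 52°C ✓ — passes.
F3 (20 nt, A=3 T=6 G=4 C=7): GC 11/20 = 55.0% ✓; Tm = 2·9 + 4·11 = 62°C, outside 47–59°C ✗ — fails.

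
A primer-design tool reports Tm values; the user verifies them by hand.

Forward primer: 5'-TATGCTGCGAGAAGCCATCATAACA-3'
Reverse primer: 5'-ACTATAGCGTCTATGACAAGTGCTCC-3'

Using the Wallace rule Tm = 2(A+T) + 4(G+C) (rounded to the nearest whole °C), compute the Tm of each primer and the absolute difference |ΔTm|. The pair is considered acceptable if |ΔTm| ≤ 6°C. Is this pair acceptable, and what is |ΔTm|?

|ΔTm| = 4°C; the pair is acceptable.

Forward: A=9 T=5 G=5 C=6 → Tm = 2·14 + 4·11 = 72°C.
Reverse: A=7 T=7 G=5 C=7 → Tm = 2·14 + 4·12 = 76°C.
|ΔTm| = |72 − 76| = 4°C, ≤ 6°C.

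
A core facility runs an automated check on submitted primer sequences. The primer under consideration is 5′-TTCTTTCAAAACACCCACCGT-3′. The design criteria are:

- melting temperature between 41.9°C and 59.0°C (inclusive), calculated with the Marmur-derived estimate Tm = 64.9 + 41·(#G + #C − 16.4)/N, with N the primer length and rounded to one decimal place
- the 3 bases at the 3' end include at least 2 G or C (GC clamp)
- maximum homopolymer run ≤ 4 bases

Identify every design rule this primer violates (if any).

Meets all criteria.

Base counts: A=6, T=6, G=1, C=8 (length 21).
Tm: Tm = 64.9 + 41·(9 − 16.4)/21 = 50.5°C ✓
GC clamp: 3' end CGT has 2 G/C ✓
homopolymer run: longest run = 4 ✓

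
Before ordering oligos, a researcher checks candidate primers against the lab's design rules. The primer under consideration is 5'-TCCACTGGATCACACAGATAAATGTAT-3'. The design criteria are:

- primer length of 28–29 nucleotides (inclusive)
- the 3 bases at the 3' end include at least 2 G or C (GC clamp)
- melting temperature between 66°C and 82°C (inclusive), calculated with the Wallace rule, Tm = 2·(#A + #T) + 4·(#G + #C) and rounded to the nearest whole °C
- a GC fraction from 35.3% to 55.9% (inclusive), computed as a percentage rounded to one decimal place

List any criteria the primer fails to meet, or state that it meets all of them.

Base counts: A=10, T=7, G=4, C=6 (length 27).
length: length 27, outside 28–29 ✗
GC clamp: 3' end TAT has 0 G/C, need ≥2 ✗
Tm: Tm = 2·17 + 4·10 = 74°C ✓
GC content: GC 10/27 = 37.0% ✓

Fails: length, GC clamp.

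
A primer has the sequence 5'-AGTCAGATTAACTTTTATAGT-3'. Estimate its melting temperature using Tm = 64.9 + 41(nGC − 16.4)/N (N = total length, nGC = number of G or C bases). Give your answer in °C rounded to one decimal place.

42.6°C

Base counts: A=7, T=9, G=3, C=2; G+C = 5, N = 21.
Tm = 64.9 + 41·(5 − 16.4)/21 = 64.9 + -467.40/21 = 42.6°C.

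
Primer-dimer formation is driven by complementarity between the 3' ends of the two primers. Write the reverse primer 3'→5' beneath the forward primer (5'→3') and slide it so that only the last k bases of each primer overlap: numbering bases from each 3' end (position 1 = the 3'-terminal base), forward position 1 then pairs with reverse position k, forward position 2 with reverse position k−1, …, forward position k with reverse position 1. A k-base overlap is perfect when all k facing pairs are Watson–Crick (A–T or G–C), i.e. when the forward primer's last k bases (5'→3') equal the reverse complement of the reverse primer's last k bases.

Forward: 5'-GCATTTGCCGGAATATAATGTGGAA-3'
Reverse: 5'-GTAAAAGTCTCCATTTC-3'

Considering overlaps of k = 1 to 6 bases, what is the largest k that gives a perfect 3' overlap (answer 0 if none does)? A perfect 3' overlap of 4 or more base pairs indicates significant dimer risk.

Longest perfect overlap: 3 complementary base pairs; below the dimer-risk threshold (threshold 4).

Last 6 bases (5'→3') — forward …GTGGAA, reverse …CATTTC.
Reverse complement of the reverse primer's last 6 bases: GAAATG; its first k bases are the reverse complement of the reverse primer's last k bases, so a perfect k-base overlap needs the forward primer's last k bases to equal them.
Comparing (forward last k vs required): k=1: A vs G ✗; k=2: AA vs GA ✗; k=3: GAA vs GAA ✓; k=4: GGAA vs GAAA ✗; k=5: TGGAA vs GAAAT ✗; k=6: GTGGAA vs GAAATG ✗.
Only k = 3 is perfect, so the longest perfect 3' overlap is 3.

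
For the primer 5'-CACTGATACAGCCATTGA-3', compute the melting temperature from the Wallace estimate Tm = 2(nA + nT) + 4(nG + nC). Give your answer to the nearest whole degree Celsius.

52°C

Base counts: A=6, T=4, G=3, C=5 (length 18).
Tm = 2·(6+4) + 4·(3+5) = 2·10 + 4·8 = 20 + 32 = 52°C.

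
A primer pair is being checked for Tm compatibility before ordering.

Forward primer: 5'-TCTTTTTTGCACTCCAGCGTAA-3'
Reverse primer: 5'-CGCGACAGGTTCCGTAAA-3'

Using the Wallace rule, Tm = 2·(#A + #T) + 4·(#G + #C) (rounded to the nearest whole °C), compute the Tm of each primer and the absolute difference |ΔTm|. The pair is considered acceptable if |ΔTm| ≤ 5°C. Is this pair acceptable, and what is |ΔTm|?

Forward: A=4 T=9 G=3 C=6 → Tm = 2·13 + 4·9 = 62°C.
Reverse: A=5 T=3 G=5 C=5 → Tm = 2·8 + 4·10 = 56°C.
|ΔTm| = |62 − 56| = 6°C, > 5°C.

|ΔTm| = 6°C; the pair is not acceptable.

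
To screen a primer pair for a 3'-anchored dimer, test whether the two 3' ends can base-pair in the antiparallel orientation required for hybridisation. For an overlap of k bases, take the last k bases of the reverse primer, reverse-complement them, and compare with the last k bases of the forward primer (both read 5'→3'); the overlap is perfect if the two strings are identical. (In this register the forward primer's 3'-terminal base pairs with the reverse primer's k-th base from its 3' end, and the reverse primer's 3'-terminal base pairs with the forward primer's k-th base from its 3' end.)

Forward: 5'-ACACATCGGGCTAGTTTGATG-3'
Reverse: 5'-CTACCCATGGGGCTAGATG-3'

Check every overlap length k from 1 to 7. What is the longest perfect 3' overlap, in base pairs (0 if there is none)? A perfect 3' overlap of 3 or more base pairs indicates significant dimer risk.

Last 7 bases (5'→3') — forward …TTTGATG, reverse …CTAGATG.
Reverse complement of the reverse primer's last 7 bases: CATCTAG; its first k bases are the reverse complement of the reverse primer's last k bases, so a perfect k-base overlap needs the forward primer's last k bases to equal them.
Comparing (forward last k vs required): k=1: G vs C ✗; k=2: TG vs CA ✗; k=3: ATG vs CAT ✗; k=4: GATG vs CATC ✗; k=5: TGATG vs CATCT ✗; k=6: TTGATG vs CATCTA ✗; k=7: TTTGATG vs CATCTAG ✗.
No overlap length from 1 to 7 is perfect, so the longest perfect 3' overlap is 0.

Longest perfect overlap: 0 complementary base pairs; below the dimer-risk threshold (threshold 3).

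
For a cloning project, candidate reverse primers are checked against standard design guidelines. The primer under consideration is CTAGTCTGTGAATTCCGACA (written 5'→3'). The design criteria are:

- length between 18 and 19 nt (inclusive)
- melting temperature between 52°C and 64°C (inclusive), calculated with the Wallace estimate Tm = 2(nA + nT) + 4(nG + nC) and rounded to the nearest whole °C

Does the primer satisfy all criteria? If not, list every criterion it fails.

Fails: length.

Base counts: A=5, T=6, G=4, C=5 (length 20).
length: length 20, outside 18–19 ✗
Tm: Tm = 2·11 + 4·9 = 58°C ✓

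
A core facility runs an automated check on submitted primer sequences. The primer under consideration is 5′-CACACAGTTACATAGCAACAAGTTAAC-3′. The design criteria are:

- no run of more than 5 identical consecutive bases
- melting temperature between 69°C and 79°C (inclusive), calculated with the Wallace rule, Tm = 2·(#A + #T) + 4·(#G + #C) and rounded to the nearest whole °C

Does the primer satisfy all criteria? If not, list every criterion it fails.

Base counts: A=12, T=5, G=3, C=7 (length 27).
homopolymer run: longest run = 2 ✓
Tm: Tm = 2·17 + 4·10 = 74°C ✓

Meets all criteria.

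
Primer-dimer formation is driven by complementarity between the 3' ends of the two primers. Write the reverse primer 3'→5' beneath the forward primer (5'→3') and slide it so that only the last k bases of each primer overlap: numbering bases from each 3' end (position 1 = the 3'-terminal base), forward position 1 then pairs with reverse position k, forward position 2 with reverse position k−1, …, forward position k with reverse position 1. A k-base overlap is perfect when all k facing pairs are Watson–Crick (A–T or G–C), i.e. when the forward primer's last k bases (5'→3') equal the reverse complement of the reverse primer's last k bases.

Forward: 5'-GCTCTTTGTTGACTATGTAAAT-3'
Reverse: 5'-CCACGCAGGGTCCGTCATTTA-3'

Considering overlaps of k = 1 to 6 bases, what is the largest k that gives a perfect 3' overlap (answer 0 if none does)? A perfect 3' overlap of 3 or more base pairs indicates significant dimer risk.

Longest perfect overlap: 5 complementary base pairs; significant dimer risk (threshold 3).

Last 6 bases (5'→3') — forward …GTAAAT, reverse …CATTTA.
Reverse complement of the reverse primer's last 6 bases: TAAATG; its first k bases are the reverse complement of the reverse primer's last k bases, so a perfect k-base overlap needs the forward primer's last k bases to equal them.
Comparing (forward last k vs required): k=1: T vs T ✓; k=2: AT vs TA ✗; k=3: AAT vs TAA ✗; k=4: AAAT vs TAAA ✗; k=5: TAAAT vs TAAAT ✓; k=6: GTAAAT vs TAAATG ✗.
Perfect overlaps at k = 1, 5; the largest is 5.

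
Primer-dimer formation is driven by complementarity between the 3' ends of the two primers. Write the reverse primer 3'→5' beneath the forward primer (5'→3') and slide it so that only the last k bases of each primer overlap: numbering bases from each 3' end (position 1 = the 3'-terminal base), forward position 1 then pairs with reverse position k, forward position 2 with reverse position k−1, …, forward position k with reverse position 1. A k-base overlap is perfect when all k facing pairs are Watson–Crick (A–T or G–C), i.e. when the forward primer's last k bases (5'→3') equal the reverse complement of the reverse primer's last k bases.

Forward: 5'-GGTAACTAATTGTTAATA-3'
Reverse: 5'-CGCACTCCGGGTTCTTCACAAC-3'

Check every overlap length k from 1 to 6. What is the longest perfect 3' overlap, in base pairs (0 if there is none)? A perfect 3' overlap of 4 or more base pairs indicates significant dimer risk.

Last 6 bases (5'→3') — forward …TTAATA, reverse …CACAAC.
Reverse complement of the reverse primer's last 6 bases: GTTGTG; its first k bases are the reverse complement of the reverse primer's last k bases, so a perfect k-base overlap needs the forward primer's last k bases to equal them.
Comparing (forward last k vs required): k=1: A vs G ✗; k=2: TA vs GT ✗; k=3: ATA vs GTT ✗; k=4: AATA vs GTTG ✗; k=5: TAATA vs GTTGT ✗; k=6: TTAATA vs GTTGTG ✗.
No overlap length from 1 to 6 is perfect, so the longest perfect 3' overlap is 0.

Longest perfect overlap: 0 complementary base pairs; below the dimer-risk threshold (threshold 4).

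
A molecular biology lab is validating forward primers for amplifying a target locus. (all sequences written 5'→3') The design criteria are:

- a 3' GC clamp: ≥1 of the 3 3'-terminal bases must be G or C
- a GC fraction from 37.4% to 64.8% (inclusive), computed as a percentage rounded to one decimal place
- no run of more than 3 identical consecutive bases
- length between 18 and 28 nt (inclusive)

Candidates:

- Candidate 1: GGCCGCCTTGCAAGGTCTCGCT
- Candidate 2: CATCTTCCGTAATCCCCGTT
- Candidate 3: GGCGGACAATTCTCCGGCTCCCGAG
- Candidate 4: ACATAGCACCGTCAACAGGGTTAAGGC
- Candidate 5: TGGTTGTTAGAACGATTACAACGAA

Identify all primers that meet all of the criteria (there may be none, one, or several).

Candidate 4 only.

Candidate 1 (22 nt, A=2 T=5 G=7 C=8): 3' end GCT has 2 G/C ✓; GC 15/22 = 68.2%, outside 37.4–64.8% ✗; longest run = 2 ✓; length 22 ✓ — fails.
Candidate 2 (20 nt, A=3 T=7 G=2 C=8): 3' end GTT has 1 G/C ✓; GC 10/20 = 50.0% ✓; longest run = 4, exceeds 3 ✗; length 20 ✓ — fails.
Candidate 3 (25 nt, A=4 T=4 G=8 C=9): 3' end GAG has 2 G/C ✓; GC 17/25 = 68.0%, outside 37.4–64.8% ✗; longest run = 3 ✓; length 25 ✓ — fails.
Candidate 4 (27 nt, A=9 T=4 G=7 C=7): 3' end GGC has 3 G/C ✓; GC 14/27 = 51.9% ✓; longest run = 3 ✓; length 27 ✓ — passes.
Candidate 5 (25 nt, A=9 T=7 G=6 C=3): 3' end GAA has 1 G/C ✓; GC 9/25 = 36.0%, outside 37.4–64.8% ✗; longest run = 2 ✓; length 25 ✓ — fails.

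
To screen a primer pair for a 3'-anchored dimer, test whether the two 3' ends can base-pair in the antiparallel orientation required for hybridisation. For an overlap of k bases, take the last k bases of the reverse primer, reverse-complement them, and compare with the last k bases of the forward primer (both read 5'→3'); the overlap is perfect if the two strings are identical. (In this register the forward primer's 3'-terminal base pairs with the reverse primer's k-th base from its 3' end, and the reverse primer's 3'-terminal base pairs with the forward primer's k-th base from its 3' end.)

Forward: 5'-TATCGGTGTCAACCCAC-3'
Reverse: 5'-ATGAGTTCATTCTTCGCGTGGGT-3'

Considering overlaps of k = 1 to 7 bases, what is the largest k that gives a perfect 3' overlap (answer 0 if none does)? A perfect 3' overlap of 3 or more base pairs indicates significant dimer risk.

Longest perfect overlap: 6 complementary base pairs; significant dimer risk (threshold 3).

Last 7 bases (5'→3') — forward …AACCCAC, reverse …CGTGGGT.
Reverse complement of the reverse primer's last 7 bases: ACCCACG; its first k bases are the reverse complement of the reverse primer's last k bases, so a perfect k-base overlap needs the forward primer's last k bases to equal them.
Comparing (forward last k vs required): k=1: C vs A ✗; k=2: AC vs AC ✓; k=3: CAC vs ACC ✗; k=4: CCAC vs ACCC ✗; k=5: CCCAC vs ACCCA ✗; k=6: ACCCAC vs ACCCAC ✓; k=7: AACCCAC vs ACCCACG ✗.
Perfect overlaps at k = 2, 6; the largest is 6.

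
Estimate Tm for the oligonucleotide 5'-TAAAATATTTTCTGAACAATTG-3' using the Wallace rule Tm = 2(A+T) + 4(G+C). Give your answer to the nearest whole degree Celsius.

Base counts: A=9, T=9, G=2, C=2 (length 22).
Tm = 2·(9+9) + 4·(2+2) = 2·18 + 4·4 = 36 + 16 = 52°C.

52°C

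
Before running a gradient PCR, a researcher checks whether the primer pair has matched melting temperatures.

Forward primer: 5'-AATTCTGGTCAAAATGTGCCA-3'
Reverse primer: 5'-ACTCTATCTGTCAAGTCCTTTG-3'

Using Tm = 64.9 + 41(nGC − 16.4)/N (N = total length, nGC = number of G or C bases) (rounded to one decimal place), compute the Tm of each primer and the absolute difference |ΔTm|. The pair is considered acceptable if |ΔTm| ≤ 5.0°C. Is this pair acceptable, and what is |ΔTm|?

|ΔTm| = 2.6°C; the pair is acceptable.

Forward: G+C = 8, N = 21 → Tm = 64.9 + 41·(8 − 16.4)/21 = 48.5°C.
Reverse: G+C = 9, N = 22 → Tm = 64.9 + 41·(9 − 16.4)/22 = 51.1°C.
|ΔTm| = |48.5 − 51.1| = 2.6°C, ≤ 5.0°C.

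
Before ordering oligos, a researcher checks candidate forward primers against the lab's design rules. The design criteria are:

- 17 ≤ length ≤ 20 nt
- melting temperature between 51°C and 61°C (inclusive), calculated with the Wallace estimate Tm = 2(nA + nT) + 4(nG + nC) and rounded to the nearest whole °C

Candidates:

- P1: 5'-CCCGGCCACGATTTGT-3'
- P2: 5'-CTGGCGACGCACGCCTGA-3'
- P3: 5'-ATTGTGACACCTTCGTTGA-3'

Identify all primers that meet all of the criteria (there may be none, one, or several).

P1 (16 nt, A=2 T=4 G=4 C=6): length 16, outside 17–20 ✗; Tm = 2·6 + 4·10 = 52°C ✓ — fails.
P2 (18 nt, A=3 T=2 G=6 C=7): length 18 ✓; Tm = 2·5 + 4·13 = 62°C, outside 51–61°C ✗ — fails.
P3 (19 nt, A=4 T=7 G=4 C=4): length 19 ✓; Tm = 2·11 + 4·8 = 54°C ✓ — passes.

P3 only.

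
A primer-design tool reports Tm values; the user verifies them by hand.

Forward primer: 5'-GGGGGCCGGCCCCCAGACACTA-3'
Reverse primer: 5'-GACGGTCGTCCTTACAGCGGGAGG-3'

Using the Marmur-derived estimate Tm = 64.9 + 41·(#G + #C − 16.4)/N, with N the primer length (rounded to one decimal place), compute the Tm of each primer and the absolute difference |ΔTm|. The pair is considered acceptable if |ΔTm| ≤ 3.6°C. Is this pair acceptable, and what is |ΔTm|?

|ΔTm| = 1.8°C; the pair is acceptable.

Forward: G+C = 17, N = 22 → Tm = 64.9 + 41·(17 − 16.4)/22 = 66.0°C.
Reverse: G+C = 16, N = 24 → Tm = 64.9 + 41·(16 − 16.4)/24 = 64.2°C.
|ΔTm| = |66.0 − 64.2| = 1.8°C, ≤ 3.6°C.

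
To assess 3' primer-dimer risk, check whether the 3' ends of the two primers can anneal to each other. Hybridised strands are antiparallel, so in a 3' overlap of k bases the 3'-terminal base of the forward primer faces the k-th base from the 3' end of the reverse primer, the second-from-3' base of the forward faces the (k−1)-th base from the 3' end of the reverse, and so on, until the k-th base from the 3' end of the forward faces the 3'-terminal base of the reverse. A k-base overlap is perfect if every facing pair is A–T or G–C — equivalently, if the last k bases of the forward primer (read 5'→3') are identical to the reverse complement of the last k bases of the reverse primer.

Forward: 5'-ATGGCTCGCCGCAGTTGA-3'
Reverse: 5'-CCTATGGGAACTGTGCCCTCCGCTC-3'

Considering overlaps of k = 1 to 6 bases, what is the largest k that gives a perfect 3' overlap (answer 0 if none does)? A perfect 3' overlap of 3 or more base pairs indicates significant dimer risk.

Last 6 bases (5'→3') — forward …AGTTGA, reverse …CCGCTC.
Reverse complement of the reverse primer's last 6 bases: GAGCGG; its first k bases are the reverse complement of the reverse primer's last k bases, so a perfect k-base overlap needs the forward primer's last k bases to equal them.
Comparing (forward last k vs required): k=1: A vs G ✗; k=2: GA vs GA ✓; k=3: TGA vs GAG ✗; k=4: TTGA vs GAGC ✗; k=5: GTTGA vs GAGCG ✗; k=6: AGTTGA vs GAGCGG ✗.
Only k = 2 is perfect, so the longest perfect 3' overlap is 2.

Longest perfect overlap: 2 complementary base pairs; below the dimer-risk threshold (threshold 3).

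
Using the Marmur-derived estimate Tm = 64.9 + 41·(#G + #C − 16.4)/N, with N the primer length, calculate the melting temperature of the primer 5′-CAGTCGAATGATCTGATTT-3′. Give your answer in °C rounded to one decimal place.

Base counts: A=5, T=7, G=4, C=3; G+C = 7, N = 19.
Tm = 64.9 + 41·(7 − 16.4)/19 = 64.9 + -385.40/19 = 44.6°C.

44.6°C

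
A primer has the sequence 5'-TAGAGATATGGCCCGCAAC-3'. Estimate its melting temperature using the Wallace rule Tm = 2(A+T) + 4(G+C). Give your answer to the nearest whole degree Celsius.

58°C

Base counts: A=6, T=3, G=5, C=5 (length 19).
Tm = 2·(6+3) + 4·(5+5) = 2·9 + 4·10 = 18 + 40 = 58°C.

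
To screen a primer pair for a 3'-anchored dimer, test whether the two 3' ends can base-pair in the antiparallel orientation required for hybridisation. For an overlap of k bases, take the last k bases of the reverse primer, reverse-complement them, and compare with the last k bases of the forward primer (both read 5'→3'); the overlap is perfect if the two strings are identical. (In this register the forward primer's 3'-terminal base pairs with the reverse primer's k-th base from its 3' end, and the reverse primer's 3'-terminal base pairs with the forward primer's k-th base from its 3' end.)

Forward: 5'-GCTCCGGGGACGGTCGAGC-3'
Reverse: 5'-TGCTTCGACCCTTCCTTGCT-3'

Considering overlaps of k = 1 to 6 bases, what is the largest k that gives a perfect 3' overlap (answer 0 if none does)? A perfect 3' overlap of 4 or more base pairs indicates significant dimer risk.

Last 6 bases (5'→3') — forward …TCGAGC, reverse …CTTGCT.
Reverse complement of the reverse primer's last 6 bases: AGCAAG; its first k bases are the reverse complement of the reverse primer's last k bases, so a perfect k-base overlap needs the forward primer's last k bases to equal them.
Comparing (forward last k vs required): k=1: C vs A ✗; k=2: GC vs AG ✗; k=3: AGC vs AGC ✓; k=4: GAGC vs AGCA ✗; k=5: CGAGC vs AGCAA ✗; k=6: TCGAGC vs AGCAAG ✗.
Only k = 3 is perfect, so the longest perfect 3' overlap is 3.

Longest perfect overlap: 3 complementary base pairs; below the dimer-risk threshold (threshold 4).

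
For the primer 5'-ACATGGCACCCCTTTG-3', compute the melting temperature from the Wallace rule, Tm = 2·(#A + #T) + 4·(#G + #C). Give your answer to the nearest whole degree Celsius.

50°C

Base counts: A=3, T=4, G=3, C=6 (length 16).
Tm = 2·(3+4) + 4·(3+6) = 2·7 + 4·9 = 14 + 36 = 50°C.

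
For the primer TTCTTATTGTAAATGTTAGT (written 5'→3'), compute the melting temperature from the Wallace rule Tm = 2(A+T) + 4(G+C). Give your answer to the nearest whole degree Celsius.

Base counts: A=5, T=11, G=3, C=1 (length 20).
Tm = 2·(5+11) + 4·(3+1) = 2·16 + 4·4 = 32 + 16 = 48°C.

48°C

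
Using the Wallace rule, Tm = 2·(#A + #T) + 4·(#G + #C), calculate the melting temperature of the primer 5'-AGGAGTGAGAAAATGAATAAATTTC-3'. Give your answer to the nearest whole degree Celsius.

64°C

Base counts: A=12, T=6, G=6, C=1 (length 25).
Tm = 2·(12+6) + 4·(6+1) = 2·18 + 4·7 = 36 + 28 = 64°C.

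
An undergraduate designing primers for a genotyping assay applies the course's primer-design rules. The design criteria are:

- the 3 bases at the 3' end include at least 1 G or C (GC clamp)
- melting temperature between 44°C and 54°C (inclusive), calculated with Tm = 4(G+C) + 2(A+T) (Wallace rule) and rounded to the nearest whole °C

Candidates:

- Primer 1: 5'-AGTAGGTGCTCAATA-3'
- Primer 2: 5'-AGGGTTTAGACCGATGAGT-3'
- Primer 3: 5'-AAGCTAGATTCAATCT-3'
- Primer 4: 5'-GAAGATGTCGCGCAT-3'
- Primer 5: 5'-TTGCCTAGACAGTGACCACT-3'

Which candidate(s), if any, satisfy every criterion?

Primer 4 only.

Primer 1 (15 nt, A=5 T=4 G=4 C=2): 3' end ATA has 0 G/C, need ≥1 ✗; Tm = 2·9 + 4·6 = 42°C, outside 44–54°C ✗ — fails.
Primer 2 (19 nt, A=5 T=5 G=7 C=2): 3' end AGT has 1 G/C ✓; Tm = 2·10 + 4·9 = 56°C, outside 44–54°C ✗ — fails.
Primer 3 (16 nt, A=6 T=5 G=2 C=3): 3' end TCT has 1 G/C ✓; Tm = 2·11 + 4·5 = 42°C, outside 44–54°C ✗ — fails.
Primer 4 (15 nt, A=4 T=3 G=5 C=3): 3' end CAT has 1 G/C ✓; Tm = 2·7 + 4·8 = 46°C ✓ — passes.
Primer 5 (20 nt, A=5 T=5 G=4 C=6): 3' end ACT has 1 G/C ✓; Tm = 2·10 + 4·10 = 60°C, outside 44–54°C ✗ — fails.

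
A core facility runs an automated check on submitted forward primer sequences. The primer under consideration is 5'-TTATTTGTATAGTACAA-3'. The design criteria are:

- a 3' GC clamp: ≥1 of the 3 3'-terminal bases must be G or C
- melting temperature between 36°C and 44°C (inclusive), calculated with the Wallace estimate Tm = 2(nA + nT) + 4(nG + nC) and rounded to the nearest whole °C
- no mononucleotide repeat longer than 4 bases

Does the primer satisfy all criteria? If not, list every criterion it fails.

Base counts: A=6, T=8, G=2, C=1 (length 17).
GC clamp: 3' end CAA has 1 G/C ✓
Tm: Tm = 2·14 + 4·3 = 40°C ✓
homopolymer run: longest run = 3 ✓

Meets all criteria.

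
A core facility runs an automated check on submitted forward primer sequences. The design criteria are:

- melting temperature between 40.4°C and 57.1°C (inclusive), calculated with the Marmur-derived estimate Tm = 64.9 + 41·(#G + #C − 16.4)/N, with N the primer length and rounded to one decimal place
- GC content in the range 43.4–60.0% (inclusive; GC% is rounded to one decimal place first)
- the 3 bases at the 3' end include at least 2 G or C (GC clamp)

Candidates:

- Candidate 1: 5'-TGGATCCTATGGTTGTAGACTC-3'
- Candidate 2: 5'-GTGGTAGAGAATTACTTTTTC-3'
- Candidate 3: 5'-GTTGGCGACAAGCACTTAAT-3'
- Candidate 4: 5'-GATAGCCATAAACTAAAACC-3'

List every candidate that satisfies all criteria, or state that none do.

Candidate 1 only.

Candidate 1 (22 nt, A=4 T=8 G=6 C=4): Tm = 64.9 + 41·(10 − 16.4)/22 = 53.0°C ✓; GC 10/22 = 45.5% ✓; 3' end CTC has 2 G/C ✓ — passes.
Candidate 2 (21 nt, A=5 T=9 G=5 C=2): Tm = 64.9 + 41·(7 − 16.4)/21 = 46.5°C ✓; GC 7/21 = 33.3%, outside 43.4–60.0% ✗; 3' end TTC has 1 G/C, need ≥2 ✗ — fails.
Candidate 3 (20 nt, A=6 T=5 G=5 C=4): Tm = 64.9 + 41·(9 − 16.4)/20 = 49.7°C ✓; GC 9/20 = 45.0% ✓; 3' end AAT has 0 G/C, need ≥2 ✗ — fails.
Candidate 4 (20 nt, A=10 T=3 G=2 C=5): Tm = 64.9 + 41·(7 − 16.4)/20 = 45.6°C ✓; GC 7/20 = 35.0%, outside 43.4–60.0% ✗; 3' end ACC has 2 G/C ✓ — fails.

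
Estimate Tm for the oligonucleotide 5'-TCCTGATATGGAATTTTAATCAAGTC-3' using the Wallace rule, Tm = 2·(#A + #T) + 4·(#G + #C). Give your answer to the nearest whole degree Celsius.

Base counts: A=8, T=10, G=4, C=4 (length 26).
Tm = 2·(8+10) + 4·(4+4) = 2·18 + 4·8 = 36 + 32 = 68°C.

68°C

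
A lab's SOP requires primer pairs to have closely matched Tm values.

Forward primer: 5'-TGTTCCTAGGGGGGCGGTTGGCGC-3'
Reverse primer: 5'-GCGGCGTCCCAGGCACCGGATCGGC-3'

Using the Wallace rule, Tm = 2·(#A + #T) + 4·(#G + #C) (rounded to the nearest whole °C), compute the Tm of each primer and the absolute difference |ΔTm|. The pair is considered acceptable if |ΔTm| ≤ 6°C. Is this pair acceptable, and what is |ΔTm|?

|ΔTm| = 8°C; the pair is not acceptable.

Forward: A=1 T=6 G=12 C=5 → Tm = 2·7 + 4·17 = 82°C.
Reverse: A=3 T=2 G=10 C=10 → Tm = 2·5 + 4·20 = 90°C.
|ΔTm| = |82 − 90| = 8°C, > 6°C.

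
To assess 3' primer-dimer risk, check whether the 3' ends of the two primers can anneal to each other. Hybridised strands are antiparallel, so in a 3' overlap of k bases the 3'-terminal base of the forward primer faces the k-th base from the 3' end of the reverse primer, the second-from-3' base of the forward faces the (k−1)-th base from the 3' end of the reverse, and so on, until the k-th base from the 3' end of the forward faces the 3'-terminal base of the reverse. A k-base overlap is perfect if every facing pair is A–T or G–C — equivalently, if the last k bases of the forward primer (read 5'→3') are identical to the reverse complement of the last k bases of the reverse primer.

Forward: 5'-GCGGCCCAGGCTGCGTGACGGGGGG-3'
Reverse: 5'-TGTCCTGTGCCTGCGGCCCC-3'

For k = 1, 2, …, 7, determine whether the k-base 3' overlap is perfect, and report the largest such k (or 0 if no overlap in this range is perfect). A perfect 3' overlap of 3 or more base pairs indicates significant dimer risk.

Longest perfect overlap: 4 complementary base pairs; significant dimer risk (threshold 3).

Last 7 bases (5'→3') — forward …CGGGGGG, reverse …CGGCCCC.
Reverse complement of the reverse primer's last 7 bases: GGGGCCG; its first k bases are the reverse complement of the reverse primer's last k bases, so a perfect k-base overlap needs the forward primer's last k bases to equal them.
Comparing (forward last k vs required): k=1: G vs G ✓; k=2: GG vs GG ✓; k=3: GGG vs GGG ✓; k=4: GGGG vs GGGG ✓; k=5: GGGGG vs GGGGC ✗; k=6: GGGGGG vs GGGGCC ✗; k=7: CGGGGGG vs GGGGCCG ✗.
Perfect overlaps at k = 1, 2, 3, 4; the largest is 4.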